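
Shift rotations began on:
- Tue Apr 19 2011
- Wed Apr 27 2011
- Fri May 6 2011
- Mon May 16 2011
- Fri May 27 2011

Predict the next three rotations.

The spacing grows by 1 each time: 8, 9, 10, 11 days.
Next gap: 12 days. Fri May 27 2011 + 12 days = Wed Jun 8 2011.
Next gap: 13 days. Wed Jun 8 2011 + 13 days = Tue Jun 21 2011.
Next gap: 14 days. Tue Jun 21 2011 + 14 days = Tue Jul 5 2011.

Wed Jun 8 2011, Tue Jun 21 2011, Tue Jul 5 2011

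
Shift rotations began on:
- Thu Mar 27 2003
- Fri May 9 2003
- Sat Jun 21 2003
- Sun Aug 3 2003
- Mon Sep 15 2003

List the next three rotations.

The spacing is 43, 43, 43, 43 days — always 43 days.
Mon Sep 15 2003 + 43 days = Tue Oct 28 2003.
Tue Oct 28 2003 + 43 days = Wed Dec 10 2003.
Wed Dec 10 2003 + 43 days = Thu Jan 22 2004.

Tue Oct 28 2003, Wed Dec 10 2003, Thu Jan 22 2004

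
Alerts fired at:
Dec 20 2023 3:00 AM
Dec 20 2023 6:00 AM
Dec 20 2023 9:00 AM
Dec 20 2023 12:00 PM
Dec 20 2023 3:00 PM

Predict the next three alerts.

Gaps: 3, 3, 3, 3 hours — each event is 3 hours after the previous one.
Dec 20 2023 3:00 PM + 3 h = Dec 20 2023 6:00 PM.
Dec 20 2023 6:00 PM + 3 h = Dec 20 2023 9:00 PM.
Dec 20 2023 9:00 PM + 3 h = Dec 21 2023 12:00 AM.

Dec 20 2023 6:00 PM, Dec 20 2023 9:00 PM, Dec 21 2023 12:00 AM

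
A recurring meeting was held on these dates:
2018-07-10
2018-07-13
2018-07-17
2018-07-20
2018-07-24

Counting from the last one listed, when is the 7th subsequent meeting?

Every event lands on a Tuesday or Friday (gaps cycle 3, 4, 3, 4).
So the schedule is: every Tuesday and Friday.
The following Friday is 2018-07-27.
Next Tuesday: 2018-07-31.
Next Friday: 2018-08-03.
Next Tuesday: 2018-08-07.
The following Friday is 2018-08-10.
Next Tuesday: 2018-08-14.
The following Friday is 2018-08-17.

2018-08-17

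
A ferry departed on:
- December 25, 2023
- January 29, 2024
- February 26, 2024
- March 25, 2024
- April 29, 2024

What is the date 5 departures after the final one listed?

All Mondays; the gaps (35, 28, 28, 35) vary with month length.
This is the last Monday of each month.
Last Monday of May 2024: May 27, 2024.
Last Monday of June 2024: June 24, 2024.
Last Monday of July 2024: July 29, 2024.
August 2024 ends with Monday August 26, 2024.
September 2024 ends with Monday September 30, 2024.

September 30, 2024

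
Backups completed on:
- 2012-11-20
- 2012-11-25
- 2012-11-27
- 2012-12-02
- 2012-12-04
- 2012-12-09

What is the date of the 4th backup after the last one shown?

Every event lands on a Tuesday or Sunday (gaps cycle 5, 2, 5, 2, 5).
So the schedule is: every Tuesday and Sunday.
The following Tuesday is 2012-12-11.
Next Sunday: 2012-12-16.
The following Tuesday is 2012-12-18.
Next Sunday: 2012-12-23.

2012-12-23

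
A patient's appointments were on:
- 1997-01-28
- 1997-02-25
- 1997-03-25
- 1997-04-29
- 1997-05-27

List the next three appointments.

1997-06-24, 1997-07-29, 1997-08-26

Every date is a Tuesday; gaps 28, 28, 35, 28 days.
Each is the last Tuesday of its month (at least one falls on the 29th or later, ruling out '4th Tuesday').
Last Tuesday of June 1997: 1997-06-24.
Last Tuesday of July 1997: 1997-07-29.
August 1997 ends with Tuesday 1997-08-26.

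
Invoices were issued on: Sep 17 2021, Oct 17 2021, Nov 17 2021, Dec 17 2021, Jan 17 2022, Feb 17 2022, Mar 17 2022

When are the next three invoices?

Each date is the 17th; the gaps (30, 31, 30, 31, 31, 28) track the month lengths.
The rule is the 17th of each month.
April 2022: Apr 17 2022.
May 2022: May 17 2022.
June 2022: Jun 17 2022.

Apr 17 2022, May 17 2022, Jun 17 2022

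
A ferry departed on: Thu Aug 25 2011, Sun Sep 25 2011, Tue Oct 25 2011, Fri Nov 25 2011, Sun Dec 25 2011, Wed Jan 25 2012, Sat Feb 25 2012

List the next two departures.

Sun Mar 25 2012, Wed Apr 25 2012

Each date is the 25th; the gaps (31, 30, 31, 30, 31, 31) track the month lengths.
The rule is the 25th of each month.
March 2012: Sun Mar 25 2012.
Next: April 2012 → Wed Apr 25 2012.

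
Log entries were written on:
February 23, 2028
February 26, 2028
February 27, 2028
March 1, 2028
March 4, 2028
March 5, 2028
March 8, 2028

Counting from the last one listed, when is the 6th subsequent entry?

The gap pattern 3, 1, 3, 3, 1, 3 repeats every 3 events.
These are the Wednesdays, Saturdays and Sundays of each week.
The following Saturday is March 11, 2028.
Next Sunday: March 12, 2028.
Next Wednesday: March 15, 2028.
The following Saturday is March 18, 2028.
The following Sunday is March 19, 2028.
The following Wednesday is March 22, 2028.

March 22, 2028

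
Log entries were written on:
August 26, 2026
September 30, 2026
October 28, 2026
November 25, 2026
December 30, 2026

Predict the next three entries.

Every date is a Wednesday; gaps 35, 28, 28, 35 days.
Each is the last Wednesday of its month (at least one falls on the 29th or later, ruling out '4th Wednesday').
January 2027 ends with Wednesday January 27, 2027.
February 2027 ends with Wednesday February 24, 2027.
March 2027 ends with Wednesday March 31, 2027.

January 27, 2027; February 24, 2027; March 31, 2027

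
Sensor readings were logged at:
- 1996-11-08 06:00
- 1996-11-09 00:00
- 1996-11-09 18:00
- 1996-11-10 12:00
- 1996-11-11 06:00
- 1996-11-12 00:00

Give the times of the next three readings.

Gaps: 18, 18, 18, 18, 18 hours — each event is 18 hours after the previous one.
1996-11-12 00:00 + 18 h = 1996-11-12 18:00.
1996-11-12 18:00 + 18 h = 1996-11-13 12:00.
1996-11-13 12:00 + 18 h = 1996-11-14 06:00.

1996-11-12 18:00, 1996-11-13 12:00, 1996-11-14 06:00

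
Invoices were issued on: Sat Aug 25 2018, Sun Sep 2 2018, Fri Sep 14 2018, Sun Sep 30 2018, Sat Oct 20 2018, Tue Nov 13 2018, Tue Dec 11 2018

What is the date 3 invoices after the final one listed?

The spacing grows by 4 each time: 8, 12, 16, 20, 24, 28 days.
Next gap: 32 days. Tue Dec 11 2018 + 32 days = Sat Jan 12 2019.
Next gap: 36 days. Sat Jan 12 2019 + 36 days = Sun Feb 17 2019.
Next gap: 40 days. Sun Feb 17 2019 + 40 days = Fri Mar 29 2019.

Fri Mar 29 2019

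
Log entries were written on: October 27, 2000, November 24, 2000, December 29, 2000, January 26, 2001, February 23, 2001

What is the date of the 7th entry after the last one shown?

All Fridays; the gaps (28, 35, 28, 28) vary with month length.
This is the last Friday of each month.
Last Friday of March 2001: March 30, 2001.
April 2001 ends with Friday April 27, 2001.
May 2001 ends with Friday May 25, 2001.
June 2001 ends with Friday June 29, 2001.
July 2001 ends with Friday July 27, 2001.
August 2001 ends with Friday August 31, 2001.
September 2001 ends with Friday September 28, 2001.

September 28, 2001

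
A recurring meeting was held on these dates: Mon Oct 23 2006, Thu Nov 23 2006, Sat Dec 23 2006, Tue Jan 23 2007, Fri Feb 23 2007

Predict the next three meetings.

Gaps: 31, 30, 31, 31 days — not constant. Every event is on the 23rd of the month.
Pattern: the 23rd of each month.
Next: March 2007 → Fri Mar 23 2007.
April 2007: Mon Apr 23 2007.
Next: May 2007 → Wed May 23 2007.

Fri Mar 23 2007, Mon Apr 23 2007, Wed May 23 2007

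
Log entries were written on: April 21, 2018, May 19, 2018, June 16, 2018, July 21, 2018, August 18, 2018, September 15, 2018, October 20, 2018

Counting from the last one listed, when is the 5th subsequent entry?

These are Saturdays at 28- or 35-day spacing (28, 28, 35, 28, 28, 35).
The pattern: 3rd Saturday of the month.
3rd Saturday of November 2018: November 17, 2018.
December 2018 — 3rd Saturday is December 15, 2018.
3rd Saturday of January 2019: January 19, 2019.
3rd Saturday of February 2019: February 16, 2019.
3rd Saturday of March 2019: March 16, 2019.

March 16, 2019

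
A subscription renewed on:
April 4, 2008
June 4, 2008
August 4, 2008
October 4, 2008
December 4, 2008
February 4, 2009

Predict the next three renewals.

April 4, 2009; June 4, 2009; August 4, 2009

Each date is the 4th; the gaps (61, 61, 61, 61, 62) track the month lengths.
The rule is the 4th of every 2 months.
Next: April 2009 → April 4, 2009.
June 2009: June 4, 2009.
Next: August 2009 → August 4, 2009.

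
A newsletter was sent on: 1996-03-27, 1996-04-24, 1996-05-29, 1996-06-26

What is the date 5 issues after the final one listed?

1996-11-27

Every date is a Wednesday; gaps 28, 35, 28 days.
Each is the last Wednesday of its month (at least one falls on the 29th or later, ruling out '4th Wednesday').
July 1996 ends with Wednesday 1996-07-31.
August 1996 ends with Wednesday 1996-08-28.
Last Wednesday of September 1996: 1996-09-25.
October 1996 ends with Wednesday 1996-10-30.
Last Wednesday of November 1996: 1996-11-27.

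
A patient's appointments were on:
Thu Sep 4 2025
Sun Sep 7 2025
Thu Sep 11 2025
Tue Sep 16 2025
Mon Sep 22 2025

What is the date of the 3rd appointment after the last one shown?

Thu Oct 16 2025

Gaps: 3, 4, 5, 6 days — each gap is 1 larger than the previous one.
Next gap: 7 days. Mon Sep 22 2025 + 7 days = Mon Sep 29 2025.
Next gap: 8 days. Mon Sep 29 2025 + 8 days = Tue Oct 7 2025.
Next gap: 9 days. Tue Oct 7 2025 + 9 days = Thu Oct 16 2025.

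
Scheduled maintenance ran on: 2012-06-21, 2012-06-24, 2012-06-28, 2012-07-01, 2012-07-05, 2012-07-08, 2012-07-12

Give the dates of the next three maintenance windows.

2012-07-15, 2012-07-19, 2012-07-22

Gaps: 3, 4, 3, 4, 3, 4 days — not constant, but cyclic with period 2.
The events fall on every Thursday and Sunday.
Next Sunday: 2012-07-15.
The following Thursday is 2012-07-19.
Next Sunday: 2012-07-22.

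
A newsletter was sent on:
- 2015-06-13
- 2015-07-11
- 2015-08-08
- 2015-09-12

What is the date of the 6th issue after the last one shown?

All dates are Saturdays, 28, 28, 35 days apart.
Specifically, the 2nd Saturday of each month.
October 2015 — 2nd Saturday is 2015-10-10.
November 2015 — 2nd Saturday is 2015-11-14.
December 2015 — 2nd Saturday is 2015-12-12.
2nd Saturday of January 2016: 2016-01-09.
February 2016 — 2nd Saturday is 2016-02-13.
March 2016 — 2nd Saturday is 2016-03-12.

2016-03-12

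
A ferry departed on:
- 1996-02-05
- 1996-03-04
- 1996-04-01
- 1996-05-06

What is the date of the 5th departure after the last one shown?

1996-10-07

These are Mondays at 28- or 35-day spacing (28, 28, 35).
The pattern: 1st Monday of the month.
June 1996 — 1st Monday is 1996-06-03.
1st Monday of July 1996: 1996-07-01.
1st Monday of August 1996: 1996-08-05.
1st Monday of September 1996: 1996-09-02.
October 1996 — 1st Monday is 1996-10-07.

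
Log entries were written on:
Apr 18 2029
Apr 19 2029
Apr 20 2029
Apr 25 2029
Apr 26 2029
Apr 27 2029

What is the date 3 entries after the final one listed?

The gap pattern 1, 1, 5, 1, 1 repeats every 3 events.
These are the Wednesdays, Thursdays and Fridays of each week.
The following Wednesday is May 2 2029.
The following Thursday is May 3 2029.
Next Friday: May 4 2029.

May 4 2029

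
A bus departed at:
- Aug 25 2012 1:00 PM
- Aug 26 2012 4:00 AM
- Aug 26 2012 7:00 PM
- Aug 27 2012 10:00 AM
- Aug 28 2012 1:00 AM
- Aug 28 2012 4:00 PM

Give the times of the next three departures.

Aug 29 2012 7:00 AM, Aug 29 2012 10:00 PM, Aug 30 2012 1:00 PM

The interval is a steady 15 hours (15, 15, 15, 15, 15).
Aug 28 2012 4:00 PM + 15 h = Aug 29 2012 7:00 AM.
Aug 29 2012 7:00 AM + 15 h = Aug 29 2012 10:00 PM.
Aug 29 2012 10:00 PM + 15 h = Aug 30 2012 1:00 PM.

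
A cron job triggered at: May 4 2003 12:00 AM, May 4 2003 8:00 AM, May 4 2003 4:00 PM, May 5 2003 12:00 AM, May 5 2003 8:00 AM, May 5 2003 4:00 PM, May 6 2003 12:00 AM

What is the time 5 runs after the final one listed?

Gaps: 8, 8, 8, 8, 8, 8 hours — each event is 8 hours after the previous one.
May 6 2003 12:00 AM + 8 h = May 6 2003 8:00 AM.
May 6 2003 8:00 AM + 8 h = May 6 2003 4:00 PM.
May 6 2003 4:00 PM + 8 h = May 7 2003 12:00 AM.
May 7 2003 12:00 AM + 8 h = May 7 2003 8:00 AM.
May 7 2003 8:00 AM + 8 h = May 7 2003 4:00 PM.

May 7 2003 4:00 PM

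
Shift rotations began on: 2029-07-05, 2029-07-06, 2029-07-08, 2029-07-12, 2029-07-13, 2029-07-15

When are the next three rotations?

2029-07-19, 2029-07-20, 2029-07-22

The gap pattern 1, 2, 4, 1, 2 repeats every 3 events.
These are the Thursdays, Fridays and Sundays of each week.
Next Thursday: 2029-07-19.
Next Friday: 2029-07-20.
The following Sunday is 2029-07-22.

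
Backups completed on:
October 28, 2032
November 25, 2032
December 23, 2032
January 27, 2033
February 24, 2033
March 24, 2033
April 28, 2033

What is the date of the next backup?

May 26, 2033

All dates are Thursdays, 28, 28, 35, 28, 28, 35 days apart.
Specifically, the 4th Thursday of each month.
May 2033 — 4th Thursday is May 26, 2033.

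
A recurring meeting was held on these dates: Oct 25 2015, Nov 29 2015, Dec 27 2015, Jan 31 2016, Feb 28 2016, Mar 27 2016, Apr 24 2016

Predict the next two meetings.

These are Sundays with 35, 28, 35, 28, 28, 28-day gaps.
Each is the final Sunday of its month — Nov 29 2015 is past the 28th, so '4th Sunday' doesn't fit.
May 2016 ends with Sunday May 29 2016.
Last Sunday of June 2016: Jun 26 2016.

May 29 2016, Jun 26 2016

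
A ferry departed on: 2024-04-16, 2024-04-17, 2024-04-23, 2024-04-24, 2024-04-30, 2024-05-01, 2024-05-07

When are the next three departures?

2024-05-08, 2024-05-14, 2024-05-15

Every event lands on a Tuesday or Wednesday (gaps cycle 1, 6, 1, 6, 1, 6).
So the schedule is: every Tuesday and Wednesday.
Next Wednesday: 2024-05-08.
The following Tuesday is 2024-05-14.
The following Wednesday is 2024-05-15.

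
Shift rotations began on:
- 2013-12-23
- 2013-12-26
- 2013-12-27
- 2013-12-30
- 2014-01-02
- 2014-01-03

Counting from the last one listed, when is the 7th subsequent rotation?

The gap pattern 3, 1, 3, 3, 1 repeats every 3 events.
These are the Mondays, Thursdays and Fridays of each week.
Next Monday: 2014-01-06.
The following Thursday is 2014-01-09.
Next Friday: 2014-01-10.
The following Monday is 2014-01-13.
Next Thursday: 2014-01-16.
The following Friday is 2014-01-17.
Next Monday: 2014-01-20.

2014-01-20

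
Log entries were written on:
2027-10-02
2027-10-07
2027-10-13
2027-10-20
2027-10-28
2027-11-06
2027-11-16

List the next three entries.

Gaps: 5, 6, 7, 8, 9, 10 days — each gap is 1 larger than the previous one.
Next gap: 11 days. 2027-11-16 + 11 days = 2027-11-27.
Next gap: 12 days. 2027-11-27 + 12 days = 2027-12-09.
Next gap: 13 days. 2027-12-09 + 13 days = 2027-12-22.

2027-11-27, 2027-12-09, 2027-12-22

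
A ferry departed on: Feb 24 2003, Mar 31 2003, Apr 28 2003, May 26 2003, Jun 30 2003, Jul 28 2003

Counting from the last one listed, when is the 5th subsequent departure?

Dec 29 2003

Every date is a Monday; gaps 35, 28, 28, 35, 28 days.
Each is the last Monday of its month (at least one falls on the 29th or later, ruling out '4th Monday').
August 2003 ends with Monday Aug 25 2003.
Last Monday of September 2003: Sep 29 2003.
October 2003 ends with Monday Oct 27 2003.
Last Monday of November 2003: Nov 24 2003.
Last Monday of December 2003: Dec 29 2003.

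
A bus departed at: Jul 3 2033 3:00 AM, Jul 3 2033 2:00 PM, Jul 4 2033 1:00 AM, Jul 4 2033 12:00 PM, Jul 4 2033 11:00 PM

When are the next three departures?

The interval is a steady 11 hours (11, 11, 11, 11).
Jul 4 2033 11:00 PM + 11 h = Jul 5 2033 10:00 AM.
Jul 5 2033 10:00 AM + 11 h = Jul 5 2033 9:00 PM.
Jul 5 2033 9:00 PM + 11 h = Jul 6 2033 8:00 AM.

Jul 5 2033 10:00 AM, Jul 5 2033 9:00 PM, Jul 6 2033 8:00 AM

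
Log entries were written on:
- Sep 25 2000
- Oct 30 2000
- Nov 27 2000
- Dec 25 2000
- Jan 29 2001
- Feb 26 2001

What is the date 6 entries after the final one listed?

All Mondays; the gaps (35, 28, 28, 35, 28) vary with month length.
This is the last Monday of each month.
Last Monday of March 2001: Mar 26 2001.
Last Monday of April 2001: Apr 30 2001.
May 2001 ends with Monday May 28 2001.
June 2001 ends with Monday Jun 25 2001.
Last Monday of July 2001: Jul 30 2001.
Last Monday of August 2001: Aug 27 2001.

Aug 27 2001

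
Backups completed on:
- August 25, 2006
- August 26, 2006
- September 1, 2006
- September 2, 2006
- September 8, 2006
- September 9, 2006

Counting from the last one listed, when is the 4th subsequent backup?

September 23, 2006

The gap pattern 1, 6, 1, 6, 1 repeats every 2 events.
These are the Fridays and Saturdays of each week.
The following Friday is September 15, 2006.
The following Saturday is September 16, 2006.
Next Friday: September 22, 2006.
Next Saturday: September 23, 2006.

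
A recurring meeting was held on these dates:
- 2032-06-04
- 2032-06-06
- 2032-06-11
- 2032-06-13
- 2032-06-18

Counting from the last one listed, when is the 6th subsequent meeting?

2032-07-09

Gaps: 2, 5, 2, 5 days — not constant, but cyclic with period 2.
The events fall on every Friday and Sunday.
The following Sunday is 2032-06-20.
Next Friday: 2032-06-25.
The following Sunday is 2032-06-27.
The following Friday is 2032-07-02.
The following Sunday is 2032-07-04.
The following Friday is 2032-07-09.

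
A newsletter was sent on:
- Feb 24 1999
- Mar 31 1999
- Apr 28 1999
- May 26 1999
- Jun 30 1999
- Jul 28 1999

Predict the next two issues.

Aug 25 1999, Sep 29 1999

These are Wednesdays with 35, 28, 28, 35, 28-day gaps.
Each is the final Wednesday of its month — Mar 31 1999 is past the 28th, so '4th Wednesday' doesn't fit.
Last Wednesday of August 1999: Aug 25 1999.
Last Wednesday of September 1999: Sep 29 1999.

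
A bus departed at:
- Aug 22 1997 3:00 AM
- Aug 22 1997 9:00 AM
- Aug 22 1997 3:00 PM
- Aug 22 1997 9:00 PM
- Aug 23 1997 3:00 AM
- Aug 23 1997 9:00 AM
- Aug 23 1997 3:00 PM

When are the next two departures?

Aug 23 1997 9:00 PM, Aug 24 1997 3:00 AM

Spacing: 6, 6, 6, 6, 6, 6 h — constant 6 h.
Aug 23 1997 3:00 PM + 6 h = Aug 23 1997 9:00 PM.
Aug 23 1997 9:00 PM + 6 h = Aug 24 1997 3:00 AM.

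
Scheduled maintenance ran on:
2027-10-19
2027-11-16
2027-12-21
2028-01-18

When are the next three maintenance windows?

2028-02-15, 2028-03-21, 2028-04-18

These are Tuesdays at 28- or 35-day spacing (28, 35, 28).
The pattern: 3rd Tuesday of the month.
3rd Tuesday of February 2028: 2028-02-15.
March 2028 — 3rd Tuesday is 2028-03-21.
3rd Tuesday of April 2028: 2028-04-18.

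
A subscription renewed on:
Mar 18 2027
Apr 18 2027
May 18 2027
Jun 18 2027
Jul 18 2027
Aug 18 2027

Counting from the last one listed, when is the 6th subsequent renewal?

Feb 18 2028

The day-of-month is always 18 (31, 30, 31, 30, 31 days between events).
So this recurs on the 18th of each month.
September 2027: Sep 18 2027.
Next: October 2027 → Oct 18 2027.
November 2027: Nov 18 2027.
Next: December 2027 → Dec 18 2027.
Next: January 2028 → Jan 18 2028.
Next: February 2028 → Feb 18 2028.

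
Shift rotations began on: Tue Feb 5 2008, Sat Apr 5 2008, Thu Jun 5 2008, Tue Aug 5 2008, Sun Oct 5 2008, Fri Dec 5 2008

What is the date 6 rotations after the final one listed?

Each date is the 5th; the gaps (60, 61, 61, 61, 61) track the month lengths.
The rule is the 5th of every 2 months.
February 2009: Thu Feb 5 2009.
Next: April 2009 → Sun Apr 5 2009.
June 2009: Fri Jun 5 2009.
Next: August 2009 → Wed Aug 5 2009.
Next: October 2009 → Mon Oct 5 2009.
Next: December 2009 → Sat Dec 5 2009.

Sat Dec 5 2009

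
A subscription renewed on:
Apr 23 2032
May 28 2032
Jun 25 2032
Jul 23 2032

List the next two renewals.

Gaps: 35, 28, 28 days — a mix of 28 and 35. Every date is a Friday.
Each is the 4th Friday of its month.
4th Friday of August 2032: Aug 27 2032.
September 2032 — 4th Friday is Sep 24 2032.

Aug 27 2032, Sep 24 2032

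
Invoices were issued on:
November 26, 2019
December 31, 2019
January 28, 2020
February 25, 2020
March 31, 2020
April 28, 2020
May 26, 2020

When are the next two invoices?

June 30, 2020; July 28, 2020

All Tuesdays; the gaps (35, 28, 28, 35, 28, 28) vary with month length.
This is the last Tuesday of each month.
June 2020 ends with Tuesday June 30, 2020.
Last Tuesday of July 2020: July 28, 2020.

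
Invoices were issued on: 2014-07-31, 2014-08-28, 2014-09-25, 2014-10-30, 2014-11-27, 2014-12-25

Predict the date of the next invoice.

These are Thursdays with 28, 28, 35, 28, 28-day gaps.
Each is the final Thursday of its month — 2014-07-31 is past the 28th, so '4th Thursday' doesn't fit.
January 2015 ends with Thursday 2015-01-29.

2015-01-29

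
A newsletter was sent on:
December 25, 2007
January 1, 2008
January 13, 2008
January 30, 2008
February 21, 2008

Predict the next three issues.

Gaps: 7, 12, 17, 22 days — each gap is 5 larger than the previous one.
Next gap: 27 days. February 21, 2008 + 27 days = March 19, 2008.
Next gap: 32 days. March 19, 2008 + 32 days = April 20, 2008.
Next gap: 37 days. April 20, 2008 + 37 days = May 27, 2008.

March 19, 2008; April 20, 2008; May 27, 2008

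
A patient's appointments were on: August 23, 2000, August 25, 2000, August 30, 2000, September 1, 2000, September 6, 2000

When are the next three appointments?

Every event lands on a Wednesday or Friday (gaps cycle 2, 5, 2, 5).
So the schedule is: every Wednesday and Friday.
The following Friday is September 8, 2000.
The following Wednesday is September 13, 2000.
Next Friday: September 15, 2000.

September 8, 2000; September 13, 2000; September 15, 2000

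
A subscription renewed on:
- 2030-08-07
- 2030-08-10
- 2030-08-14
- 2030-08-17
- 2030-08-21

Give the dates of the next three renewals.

Gaps: 3, 4, 3, 4 days — not constant, but cyclic with period 2.
The events fall on every Wednesday and Saturday.
Next Saturday: 2030-08-24.
The following Wednesday is 2030-08-28.
The following Saturday is 2030-08-31.

2030-08-24, 2030-08-28, 2030-08-31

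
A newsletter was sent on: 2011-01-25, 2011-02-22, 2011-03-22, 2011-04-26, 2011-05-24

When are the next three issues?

2011-06-28, 2011-07-26, 2011-08-23

These are Tuesdays at 28- or 35-day spacing (28, 28, 35, 28).
The pattern: 4th Tuesday of the month.
June 2011 — 4th Tuesday is 2011-06-28.
July 2011 — 4th Tuesday is 2011-07-26.
August 2011 — 4th Tuesday is 2011-08-23.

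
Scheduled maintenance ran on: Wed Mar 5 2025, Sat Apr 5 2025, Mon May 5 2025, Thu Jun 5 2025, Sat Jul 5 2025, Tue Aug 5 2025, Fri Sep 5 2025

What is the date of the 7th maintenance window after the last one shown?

Sun Apr 5 2026

Gaps: 31, 30, 31, 30, 31, 31 days — not constant. Every event is on the 5th of the month.
Pattern: the 5th of each month.
Next: October 2025 → Sun Oct 5 2025.
Next: November 2025 → Wed Nov 5 2025.
December 2025: Fri Dec 5 2025.
Next: January 2026 → Mon Jan 5 2026.
Next: February 2026 → Thu Feb 5 2026.
Next: March 2026 → Thu Mar 5 2026.
April 2026: Sun Apr 5 2026.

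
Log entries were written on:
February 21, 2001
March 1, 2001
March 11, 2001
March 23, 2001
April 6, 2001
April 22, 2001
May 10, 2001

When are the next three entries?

Gaps: 8, 10, 12, 14, 16, 18 days — each gap is 2 larger than the previous one.
Next gap: 20 days. May 10, 2001 + 20 days = May 30, 2001.
Next gap: 22 days. May 30, 2001 + 22 days = June 21, 2001.
Next gap: 24 days. June 21, 2001 + 24 days = July 15, 2001.

May 30, 2001; June 21, 2001; July 15, 2001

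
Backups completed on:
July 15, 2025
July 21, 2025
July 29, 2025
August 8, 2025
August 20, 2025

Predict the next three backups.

September 3, 2025; September 19, 2025; October 7, 2025

Intervals are 6, 8, 10, 12 days — an arithmetic progression with common difference 2.
Next gap: 14 days. August 20, 2025 + 14 days = September 3, 2025.
Next gap: 16 days. September 3, 2025 + 16 days = September 19, 2025.
Next gap: 18 days. September 19, 2025 + 18 days = October 7, 2025.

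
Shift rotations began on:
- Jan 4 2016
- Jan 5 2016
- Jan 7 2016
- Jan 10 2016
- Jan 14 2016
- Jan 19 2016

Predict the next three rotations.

Jan 25 2016, Feb 1 2016, Feb 9 2016

The spacing grows by 1 each time: 1, 2, 3, 4, 5 days.
Next gap: 6 days. Jan 19 2016 + 6 days = Jan 25 2016.
Next gap: 7 days. Jan 25 2016 + 7 days = Feb 1 2016.
Next gap: 8 days. Feb 1 2016 + 8 days = Feb 9 2016.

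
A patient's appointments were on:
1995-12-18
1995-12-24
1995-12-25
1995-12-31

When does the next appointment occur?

The gap pattern 6, 1, 6 repeats every 2 events.
These are the Mondays and Sundays of each week.
Next Monday: 1996-01-01.

1996-01-01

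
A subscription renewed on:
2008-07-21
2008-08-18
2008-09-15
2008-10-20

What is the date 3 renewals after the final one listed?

Gaps: 28, 28, 35 days — a mix of 28 and 35. Every date is a Monday.
Each is the 3rd Monday of its month.
3rd Monday of November 2008: 2008-11-17.
3rd Monday of December 2008: 2008-12-15.
January 2009 — 3rd Monday is 2009-01-19.

2009-01-19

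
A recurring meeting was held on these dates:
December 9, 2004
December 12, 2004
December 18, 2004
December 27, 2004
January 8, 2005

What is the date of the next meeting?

Gaps: 3, 6, 9, 12 days — each gap is 3 larger than the previous one.
Next gap: 15 days. January 8, 2005 + 15 days = January 23, 2005.

January 23, 2005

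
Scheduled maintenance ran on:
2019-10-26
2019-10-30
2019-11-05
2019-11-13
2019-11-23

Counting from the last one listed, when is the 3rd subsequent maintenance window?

Intervals are 4, 6, 8, 10 days — an arithmetic progression with common difference 2.
Next gap: 12 days. 2019-11-23 + 12 days = 2019-12-05.
Next gap: 14 days. 2019-12-05 + 14 days = 2019-12-19.
Next gap: 16 days. 2019-12-19 + 16 days = 2020-01-04.

2020-01-04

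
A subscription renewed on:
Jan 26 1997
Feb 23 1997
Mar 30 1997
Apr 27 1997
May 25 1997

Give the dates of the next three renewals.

Jun 29 1997, Jul 27 1997, Aug 31 1997

All Sundays; the gaps (28, 35, 28, 28) vary with month length.
This is the last Sunday of each month.
Last Sunday of June 1997: Jun 29 1997.
July 1997 ends with Sunday Jul 27 1997.
Last Sunday of August 1997: Aug 31 1997.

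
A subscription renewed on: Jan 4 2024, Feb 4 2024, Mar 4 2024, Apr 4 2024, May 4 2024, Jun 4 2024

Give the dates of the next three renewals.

Jul 4 2024, Aug 4 2024, Sep 4 2024

Gaps: 31, 29, 31, 30, 31 days — not constant. Every event is on the 4th of the month.
Pattern: the 4th of each month.
Next: July 2024 → Jul 4 2024.
Next: August 2024 → Aug 4 2024.
September 2024: Sep 4 2024.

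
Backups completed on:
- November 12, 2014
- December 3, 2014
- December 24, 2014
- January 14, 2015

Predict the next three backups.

February 4, 2015; February 25, 2015; March 18, 2015

Gaps between consecutive events: 21, 21, 21 days — a constant 21-day interval.
January 14, 2015 + 21 days = February 4, 2015.
February 4, 2015 + 21 days = February 25, 2015.
February 25, 2015 + 21 days = March 18, 2015.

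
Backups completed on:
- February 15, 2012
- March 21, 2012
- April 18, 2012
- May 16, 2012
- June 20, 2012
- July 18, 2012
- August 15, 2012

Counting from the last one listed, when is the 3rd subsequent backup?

November 21, 2012

Gaps: 35, 28, 28, 35, 28, 28 days — a mix of 28 and 35. Every date is a Wednesday.
Each is the 3rd Wednesday of its month.
3rd Wednesday of September 2012: September 19, 2012.
October 2012 — 3rd Wednesday is October 17, 2012.
3rd Wednesday of November 2012: November 21, 2012.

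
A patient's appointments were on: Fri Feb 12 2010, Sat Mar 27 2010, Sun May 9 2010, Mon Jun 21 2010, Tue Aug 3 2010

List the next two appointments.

Gaps between consecutive events: 43, 43, 43, 43 days — a constant 43-day interval.
Tue Aug 3 2010 + 43 days = Wed Sep 15 2010.
Wed Sep 15 2010 + 43 days = Thu Oct 28 2010.

Wed Sep 15 2010, Thu Oct 28 2010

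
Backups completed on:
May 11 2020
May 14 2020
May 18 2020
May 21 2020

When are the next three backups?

May 25 2020, May 28 2020, Jun 1 2020

Gaps: 3, 4, 3 days — not constant, but cyclic with period 2.
The events fall on every Monday and Thursday.
The following Monday is May 25 2020.
The following Thursday is May 28 2020.
The following Monday is Jun 1 2020.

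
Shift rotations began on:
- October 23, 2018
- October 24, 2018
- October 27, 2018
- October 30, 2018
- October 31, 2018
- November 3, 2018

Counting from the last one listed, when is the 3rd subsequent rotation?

November 10, 2018

Gaps: 1, 3, 3, 1, 3 days — not constant, but cyclic with period 3.
The events fall on every Tuesday, Wednesday and Saturday.
The following Tuesday is November 6, 2018.
Next Wednesday: November 7, 2018.
Next Saturday: November 10, 2018.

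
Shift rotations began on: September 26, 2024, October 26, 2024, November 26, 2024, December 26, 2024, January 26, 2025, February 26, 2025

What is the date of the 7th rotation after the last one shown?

Each date is the 26th; the gaps (30, 31, 30, 31, 31) track the month lengths.
The rule is the 26th of each month.
March 2025: March 26, 2025.
Next: April 2025 → April 26, 2025.
Next: May 2025 → May 26, 2025.
June 2025: June 26, 2025.
Next: July 2025 → July 26, 2025.
Next: August 2025 → August 26, 2025.
Next: September 2025 → September 26, 2025.

September 26, 2025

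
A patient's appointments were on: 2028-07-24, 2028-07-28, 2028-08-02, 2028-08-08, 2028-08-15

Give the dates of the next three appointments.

2028-08-23, 2028-09-01, 2028-09-11

Intervals are 4, 5, 6, 7 days — an arithmetic progression with common difference 1.
Next gap: 8 days. 2028-08-15 + 8 days = 2028-08-23.
Next gap: 9 days. 2028-08-23 + 9 days = 2028-09-01.
Next gap: 10 days. 2028-09-01 + 10 days = 2028-09-11.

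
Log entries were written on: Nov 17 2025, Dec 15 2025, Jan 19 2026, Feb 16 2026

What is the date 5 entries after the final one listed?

All dates are Mondays, 28, 35, 28 days apart.
Specifically, the 3rd Monday of each month.
March 2026 — 3rd Monday is Mar 16 2026.
3rd Monday of April 2026: Apr 20 2026.
3rd Monday of May 2026: May 18 2026.
3rd Monday of June 2026: Jun 15 2026.
July 2026 — 3rd Monday is Jul 20 2026.

Jul 20 2026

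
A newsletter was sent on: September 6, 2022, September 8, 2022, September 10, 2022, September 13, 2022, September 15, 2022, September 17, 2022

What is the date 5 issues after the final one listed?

Every event lands on a Tuesday or Thursday or Saturday (gaps cycle 2, 2, 3, 2, 2).
So the schedule is: every Tuesday, Thursday and Saturday.
The following Tuesday is September 20, 2022.
The following Thursday is September 22, 2022.
Next Saturday: September 24, 2022.
The following Tuesday is September 27, 2022.
The following Thursday is September 29, 2022.

September 29, 2022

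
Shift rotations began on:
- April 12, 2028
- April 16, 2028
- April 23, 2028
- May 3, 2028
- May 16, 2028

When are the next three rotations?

June 1, 2028; June 20, 2028; July 12, 2028

Intervals are 4, 7, 10, 13 days — an arithmetic progression with common difference 3.
Next gap: 16 days. May 16, 2028 + 16 days = June 1, 2028.
Next gap: 19 days. June 1, 2028 + 19 days = June 20, 2028.
Next gap: 22 days. June 20, 2028 + 22 days = July 12, 2028.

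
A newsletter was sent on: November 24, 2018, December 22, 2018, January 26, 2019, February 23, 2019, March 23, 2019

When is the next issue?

April 27, 2019

These are Saturdays at 28- or 35-day spacing (28, 35, 28, 28).
The pattern: 4th Saturday of the month.
April 2019 — 4th Saturday is April 27, 2019.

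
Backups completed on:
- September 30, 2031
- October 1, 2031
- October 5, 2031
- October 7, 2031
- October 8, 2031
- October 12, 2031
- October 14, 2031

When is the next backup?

The gap pattern 1, 4, 2, 1, 4, 2 repeats every 3 events.
These are the Tuesdays, Wednesdays and Sundays of each week.
The following Wednesday is October 15, 2031.

October 15, 2031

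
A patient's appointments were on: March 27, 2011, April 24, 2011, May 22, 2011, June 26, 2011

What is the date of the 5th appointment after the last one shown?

These are Sundays at 28- or 35-day spacing (28, 28, 35).
The pattern: 4th Sunday of the month.
4th Sunday of July 2011: July 24, 2011.
August 2011 — 4th Sunday is August 28, 2011.
4th Sunday of September 2011: September 25, 2011.
October 2011 — 4th Sunday is October 23, 2011.
4th Sunday of November 2011: November 27, 2011.

November 27, 2011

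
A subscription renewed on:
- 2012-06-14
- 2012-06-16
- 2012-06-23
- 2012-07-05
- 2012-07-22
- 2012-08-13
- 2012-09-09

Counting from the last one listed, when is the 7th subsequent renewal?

2013-08-04

Gaps: 2, 7, 12, 17, 22, 27 days — each gap is 5 larger than the previous one.
Next gap: 32 days. 2012-09-09 + 32 days = 2012-10-11.
Next gap: 37 days. 2012-10-11 + 37 days = 2012-11-17.
Next gap: 42 days. 2012-11-17 + 42 days = 2012-12-29.
Next gap: 47 days. 2012-12-29 + 47 days = 2013-02-14.
Next gap: 52 days. 2013-02-14 + 52 days = 2013-04-07.
Next gap: 57 days. 2013-04-07 + 57 days = 2013-06-03.
Next gap: 62 days. 2013-06-03 + 62 days = 2013-08-04.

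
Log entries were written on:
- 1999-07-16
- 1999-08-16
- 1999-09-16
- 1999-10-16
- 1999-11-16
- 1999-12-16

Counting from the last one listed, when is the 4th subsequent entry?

Each date is the 16th; the gaps (31, 31, 30, 31, 30) track the month lengths.
The rule is the 16th of each month.
January 2000: 2000-01-16.
Next: February 2000 → 2000-02-16.
Next: March 2000 → 2000-03-16.
April 2000: 2000-04-16.

2000-04-16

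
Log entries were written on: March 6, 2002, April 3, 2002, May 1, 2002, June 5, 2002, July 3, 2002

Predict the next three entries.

All dates are Wednesdays, 28, 28, 35, 28 days apart.
Specifically, the 1st Wednesday of each month.
1st Wednesday of August 2002: August 7, 2002.
September 2002 — 1st Wednesday is September 4, 2002.
1st Wednesday of October 2002: October 2, 2002.

August 7, 2002; September 4, 2002; October 2, 2002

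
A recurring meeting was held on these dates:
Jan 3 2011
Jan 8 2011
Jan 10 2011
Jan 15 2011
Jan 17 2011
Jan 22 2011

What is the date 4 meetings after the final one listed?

Feb 5 2011

The gap pattern 5, 2, 5, 2, 5 repeats every 2 events.
These are the Mondays and Saturdays of each week.
Next Monday: Jan 24 2011.
Next Saturday: Jan 29 2011.
Next Monday: Jan 31 2011.
The following Saturday is Feb 5 2011.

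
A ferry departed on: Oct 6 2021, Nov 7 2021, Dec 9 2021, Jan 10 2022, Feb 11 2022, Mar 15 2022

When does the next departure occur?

Gaps between consecutive events: 32, 32, 32, 32, 32 days — a constant 32-day interval.
Mar 15 2022 + 32 days = Apr 16 2022.

Apr 16 2022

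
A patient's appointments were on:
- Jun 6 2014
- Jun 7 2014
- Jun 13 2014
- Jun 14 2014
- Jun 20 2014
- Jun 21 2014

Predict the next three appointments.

Jun 27 2014, Jun 28 2014, Jul 4 2014

Every event lands on a Friday or Saturday (gaps cycle 1, 6, 1, 6, 1).
So the schedule is: every Friday and Saturday.
The following Friday is Jun 27 2014.
The following Saturday is Jun 28 2014.
The following Friday is Jul 4 2014.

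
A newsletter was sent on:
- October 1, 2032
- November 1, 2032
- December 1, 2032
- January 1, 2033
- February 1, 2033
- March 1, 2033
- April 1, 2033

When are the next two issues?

May 1, 2033; June 1, 2033

Each date is the 1st; the gaps (31, 30, 31, 31, 28, 31) track the month lengths.
The rule is the 1st of each month.
Next: May 2033 → May 1, 2033.
Next: June 2033 → June 1, 2033.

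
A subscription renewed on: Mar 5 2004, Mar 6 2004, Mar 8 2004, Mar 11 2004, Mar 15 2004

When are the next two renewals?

Gaps: 1, 2, 3, 4 days — each gap is 1 larger than the previous one.
Next gap: 5 days. Mar 15 2004 + 5 days = Mar 20 2004.
Next gap: 6 days. Mar 20 2004 + 6 days = Mar 26 2004.

Mar 20 2004, Mar 26 2004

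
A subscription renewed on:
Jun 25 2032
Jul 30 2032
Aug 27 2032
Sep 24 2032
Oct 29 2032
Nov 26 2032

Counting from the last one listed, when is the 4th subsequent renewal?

Mar 25 2033

All Fridays; the gaps (35, 28, 28, 35, 28) vary with month length.
This is the last Friday of each month.
Last Friday of December 2032: Dec 31 2032.
Last Friday of January 2033: Jan 28 2033.
Last Friday of February 2033: Feb 25 2033.
Last Friday of March 2033: Mar 25 2033.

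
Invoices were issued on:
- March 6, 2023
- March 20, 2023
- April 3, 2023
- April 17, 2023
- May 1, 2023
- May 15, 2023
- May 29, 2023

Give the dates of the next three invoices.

The spacing is 14, 14, 14, 14, 14, 14 days — always 14 days.
May 29, 2023 + 14 days = June 12, 2023.
June 12, 2023 + 14 days = June 26, 2023.
June 26, 2023 + 14 days = July 10, 2023.

June 12, 2023; June 26, 2023; July 10, 2023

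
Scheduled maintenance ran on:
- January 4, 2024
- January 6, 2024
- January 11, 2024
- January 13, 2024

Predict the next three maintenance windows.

January 18, 2024; January 20, 2024; January 25, 2024

Every event lands on a Thursday or Saturday (gaps cycle 2, 5, 2).
So the schedule is: every Thursday and Saturday.
The following Thursday is January 18, 2024.
Next Saturday: January 20, 2024.
Next Thursday: January 25, 2024.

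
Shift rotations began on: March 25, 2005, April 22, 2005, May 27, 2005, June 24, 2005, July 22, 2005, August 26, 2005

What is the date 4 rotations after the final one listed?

All dates are Fridays, 28, 35, 28, 28, 35 days apart.
Specifically, the 4th Friday of each month.
September 2005 — 4th Friday is September 23, 2005.
October 2005 — 4th Friday is October 28, 2005.
4th Friday of November 2005: November 25, 2005.
4th Friday of December 2005: December 23, 2005.

December 23, 2005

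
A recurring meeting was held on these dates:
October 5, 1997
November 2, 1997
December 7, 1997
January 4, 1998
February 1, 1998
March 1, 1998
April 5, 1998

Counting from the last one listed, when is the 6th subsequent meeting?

October 4, 1998

Gaps: 28, 35, 28, 28, 28, 35 days — a mix of 28 and 35. Every date is a Sunday.
Each is the 1st Sunday of its month.
1st Sunday of May 1998: May 3, 1998.
June 1998 — 1st Sunday is June 7, 1998.
1st Sunday of July 1998: July 5, 1998.
1st Sunday of August 1998: August 2, 1998.
September 1998 — 1st Sunday is September 6, 1998.
October 1998 — 1st Sunday is October 4, 1998.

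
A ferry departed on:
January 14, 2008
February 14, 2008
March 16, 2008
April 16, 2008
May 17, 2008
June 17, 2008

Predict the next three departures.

Gaps between consecutive events: 31, 31, 31, 31, 31 days — a constant 31-day interval.
June 17, 2008 + 31 days = July 18, 2008.
July 18, 2008 + 31 days = August 18, 2008.
August 18, 2008 + 31 days = September 18, 2008.

July 18, 2008; August 18, 2008; September 18, 2008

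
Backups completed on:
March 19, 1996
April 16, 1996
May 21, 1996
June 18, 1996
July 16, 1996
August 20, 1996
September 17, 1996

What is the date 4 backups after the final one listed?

These are Tuesdays at 28- or 35-day spacing (28, 35, 28, 28, 35, 28).
The pattern: 3rd Tuesday of the month.
3rd Tuesday of October 1996: October 15, 1996.
3rd Tuesday of November 1996: November 19, 1996.
3rd Tuesday of December 1996: December 17, 1996.
3rd Tuesday of January 1997: January 21, 1997.

January 21, 1997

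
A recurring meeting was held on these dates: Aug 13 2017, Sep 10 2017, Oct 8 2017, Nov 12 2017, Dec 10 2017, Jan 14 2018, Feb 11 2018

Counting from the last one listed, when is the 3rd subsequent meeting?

Gaps: 28, 28, 35, 28, 35, 28 days — a mix of 28 and 35. Every date is a Sunday.
Each is the 2nd Sunday of its month.
March 2018 — 2nd Sunday is Mar 11 2018.
2nd Sunday of April 2018: Apr 8 2018.
May 2018 — 2nd Sunday is May 13 2018.

May 13 2018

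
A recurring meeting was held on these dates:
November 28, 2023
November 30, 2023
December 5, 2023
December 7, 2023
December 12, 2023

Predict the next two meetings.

December 14, 2023; December 19, 2023

The gap pattern 2, 5, 2, 5 repeats every 2 events.
These are the Tuesdays and Thursdays of each week.
The following Thursday is December 14, 2023.
Next Tuesday: December 19, 2023.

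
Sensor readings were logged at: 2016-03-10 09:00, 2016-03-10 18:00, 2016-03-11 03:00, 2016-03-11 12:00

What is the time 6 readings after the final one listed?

Spacing: 9, 9, 9 h — constant 9 h.
2016-03-11 12:00 + 9 h = 2016-03-11 21:00.
2016-03-11 21:00 + 9 h = 2016-03-12 06:00.
2016-03-12 06:00 + 9 h = 2016-03-12 15:00.
2016-03-12 15:00 + 9 h = 2016-03-13 00:00.
2016-03-13 00:00 + 9 h = 2016-03-13 09:00.
2016-03-13 09:00 + 9 h = 2016-03-13 18:00.

2016-03-13 18:00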